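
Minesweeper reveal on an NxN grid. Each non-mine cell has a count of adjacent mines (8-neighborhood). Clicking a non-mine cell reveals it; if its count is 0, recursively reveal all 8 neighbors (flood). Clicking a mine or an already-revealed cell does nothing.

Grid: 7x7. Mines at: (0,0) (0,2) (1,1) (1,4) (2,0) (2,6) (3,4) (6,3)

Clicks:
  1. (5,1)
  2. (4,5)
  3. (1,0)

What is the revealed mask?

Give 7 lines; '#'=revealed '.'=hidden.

Click 1 (5,1) count=0: revealed 18 new [(2,1) (2,2) (2,3) (3,0) (3,1) (3,2) (3,3) (4,0) (4,1) (4,2) (4,3) (5,0) (5,1) (5,2) (5,3) (6,0) (6,1) (6,2)] -> total=18
Click 2 (4,5) count=1: revealed 1 new [(4,5)] -> total=19
Click 3 (1,0) count=3: revealed 1 new [(1,0)] -> total=20

Answer: .......
#......
.###...
####...
####.#.
####...
###....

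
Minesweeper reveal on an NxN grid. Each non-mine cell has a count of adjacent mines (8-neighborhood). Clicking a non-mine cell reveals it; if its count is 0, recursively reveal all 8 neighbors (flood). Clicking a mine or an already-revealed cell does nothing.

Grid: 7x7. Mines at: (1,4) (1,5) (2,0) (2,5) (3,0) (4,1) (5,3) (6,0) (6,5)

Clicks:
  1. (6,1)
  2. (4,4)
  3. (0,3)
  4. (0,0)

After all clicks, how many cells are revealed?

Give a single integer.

Answer: 20

Derivation:
Click 1 (6,1) count=1: revealed 1 new [(6,1)] -> total=1
Click 2 (4,4) count=1: revealed 1 new [(4,4)] -> total=2
Click 3 (0,3) count=1: revealed 1 new [(0,3)] -> total=3
Click 4 (0,0) count=0: revealed 17 new [(0,0) (0,1) (0,2) (1,0) (1,1) (1,2) (1,3) (2,1) (2,2) (2,3) (2,4) (3,1) (3,2) (3,3) (3,4) (4,2) (4,3)] -> total=20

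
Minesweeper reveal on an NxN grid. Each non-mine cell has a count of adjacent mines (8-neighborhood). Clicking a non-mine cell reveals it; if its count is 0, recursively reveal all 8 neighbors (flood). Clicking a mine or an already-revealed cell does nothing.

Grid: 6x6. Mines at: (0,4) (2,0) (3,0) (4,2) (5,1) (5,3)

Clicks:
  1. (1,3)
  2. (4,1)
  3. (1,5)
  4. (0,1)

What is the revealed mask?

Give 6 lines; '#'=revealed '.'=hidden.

Click 1 (1,3) count=1: revealed 1 new [(1,3)] -> total=1
Click 2 (4,1) count=3: revealed 1 new [(4,1)] -> total=2
Click 3 (1,5) count=1: revealed 1 new [(1,5)] -> total=3
Click 4 (0,1) count=0: revealed 23 new [(0,0) (0,1) (0,2) (0,3) (1,0) (1,1) (1,2) (1,4) (2,1) (2,2) (2,3) (2,4) (2,5) (3,1) (3,2) (3,3) (3,4) (3,5) (4,3) (4,4) (4,5) (5,4) (5,5)] -> total=26

Answer: ####..
######
.#####
.#####
.#.###
....##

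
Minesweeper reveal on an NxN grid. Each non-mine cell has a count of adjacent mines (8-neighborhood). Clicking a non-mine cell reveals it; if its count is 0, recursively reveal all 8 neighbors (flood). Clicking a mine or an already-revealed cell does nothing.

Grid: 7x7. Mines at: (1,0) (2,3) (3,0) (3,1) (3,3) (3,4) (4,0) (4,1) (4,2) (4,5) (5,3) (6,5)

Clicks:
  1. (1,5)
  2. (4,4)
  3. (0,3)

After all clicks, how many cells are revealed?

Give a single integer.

Click 1 (1,5) count=0: revealed 17 new [(0,1) (0,2) (0,3) (0,4) (0,5) (0,6) (1,1) (1,2) (1,3) (1,4) (1,5) (1,6) (2,4) (2,5) (2,6) (3,5) (3,6)] -> total=17
Click 2 (4,4) count=4: revealed 1 new [(4,4)] -> total=18
Click 3 (0,3) count=0: revealed 0 new [(none)] -> total=18

Answer: 18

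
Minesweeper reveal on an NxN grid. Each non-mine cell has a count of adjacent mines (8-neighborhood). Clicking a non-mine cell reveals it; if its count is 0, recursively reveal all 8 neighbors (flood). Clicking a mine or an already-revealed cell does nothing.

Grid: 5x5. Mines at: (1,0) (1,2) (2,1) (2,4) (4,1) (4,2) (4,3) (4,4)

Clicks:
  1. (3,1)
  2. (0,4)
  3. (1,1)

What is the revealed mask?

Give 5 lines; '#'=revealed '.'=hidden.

Click 1 (3,1) count=3: revealed 1 new [(3,1)] -> total=1
Click 2 (0,4) count=0: revealed 4 new [(0,3) (0,4) (1,3) (1,4)] -> total=5
Click 3 (1,1) count=3: revealed 1 new [(1,1)] -> total=6

Answer: ...##
.#.##
.....
.#...
.....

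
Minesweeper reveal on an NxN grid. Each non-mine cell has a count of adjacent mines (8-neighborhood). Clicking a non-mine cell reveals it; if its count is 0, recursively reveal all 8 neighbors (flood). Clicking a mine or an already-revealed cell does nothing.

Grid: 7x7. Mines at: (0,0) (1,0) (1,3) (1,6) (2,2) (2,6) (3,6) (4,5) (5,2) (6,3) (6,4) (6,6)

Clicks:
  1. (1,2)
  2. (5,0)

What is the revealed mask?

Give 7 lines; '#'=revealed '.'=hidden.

Click 1 (1,2) count=2: revealed 1 new [(1,2)] -> total=1
Click 2 (5,0) count=0: revealed 10 new [(2,0) (2,1) (3,0) (3,1) (4,0) (4,1) (5,0) (5,1) (6,0) (6,1)] -> total=11

Answer: .......
..#....
##.....
##.....
##.....
##.....
##.....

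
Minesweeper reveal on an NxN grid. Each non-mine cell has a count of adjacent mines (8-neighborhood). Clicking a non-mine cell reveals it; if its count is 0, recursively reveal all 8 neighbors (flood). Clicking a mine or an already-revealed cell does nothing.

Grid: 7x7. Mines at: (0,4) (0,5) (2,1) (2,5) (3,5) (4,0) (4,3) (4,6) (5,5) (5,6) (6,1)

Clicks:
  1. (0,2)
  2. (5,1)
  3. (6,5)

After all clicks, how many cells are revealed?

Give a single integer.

Click 1 (0,2) count=0: revealed 8 new [(0,0) (0,1) (0,2) (0,3) (1,0) (1,1) (1,2) (1,3)] -> total=8
Click 2 (5,1) count=2: revealed 1 new [(5,1)] -> total=9
Click 3 (6,5) count=2: revealed 1 new [(6,5)] -> total=10

Answer: 10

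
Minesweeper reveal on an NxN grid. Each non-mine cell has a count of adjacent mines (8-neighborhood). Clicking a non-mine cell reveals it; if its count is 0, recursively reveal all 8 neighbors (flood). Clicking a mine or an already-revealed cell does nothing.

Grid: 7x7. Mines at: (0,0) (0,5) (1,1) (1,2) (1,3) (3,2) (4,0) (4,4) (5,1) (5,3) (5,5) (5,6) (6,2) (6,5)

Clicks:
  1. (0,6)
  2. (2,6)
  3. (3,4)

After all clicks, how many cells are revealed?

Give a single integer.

Answer: 12

Derivation:
Click 1 (0,6) count=1: revealed 1 new [(0,6)] -> total=1
Click 2 (2,6) count=0: revealed 11 new [(1,4) (1,5) (1,6) (2,4) (2,5) (2,6) (3,4) (3,5) (3,6) (4,5) (4,6)] -> total=12
Click 3 (3,4) count=1: revealed 0 new [(none)] -> total=12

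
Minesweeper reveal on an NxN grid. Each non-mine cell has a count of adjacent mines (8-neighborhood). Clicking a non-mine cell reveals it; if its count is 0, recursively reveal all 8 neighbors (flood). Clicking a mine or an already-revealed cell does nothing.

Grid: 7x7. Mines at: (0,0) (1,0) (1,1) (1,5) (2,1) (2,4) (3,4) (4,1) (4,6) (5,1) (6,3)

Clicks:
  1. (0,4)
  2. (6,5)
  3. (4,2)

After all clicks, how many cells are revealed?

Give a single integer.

Click 1 (0,4) count=1: revealed 1 new [(0,4)] -> total=1
Click 2 (6,5) count=0: revealed 6 new [(5,4) (5,5) (5,6) (6,4) (6,5) (6,6)] -> total=7
Click 3 (4,2) count=2: revealed 1 new [(4,2)] -> total=8

Answer: 8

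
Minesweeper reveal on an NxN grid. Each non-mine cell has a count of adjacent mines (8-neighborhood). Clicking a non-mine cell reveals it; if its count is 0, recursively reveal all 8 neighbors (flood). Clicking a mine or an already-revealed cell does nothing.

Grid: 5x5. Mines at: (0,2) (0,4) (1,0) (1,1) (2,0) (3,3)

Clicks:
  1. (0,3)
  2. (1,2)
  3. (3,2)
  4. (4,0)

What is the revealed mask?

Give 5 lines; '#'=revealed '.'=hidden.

Answer: ...#.
..#..
.....
###..
###..

Derivation:
Click 1 (0,3) count=2: revealed 1 new [(0,3)] -> total=1
Click 2 (1,2) count=2: revealed 1 new [(1,2)] -> total=2
Click 3 (3,2) count=1: revealed 1 new [(3,2)] -> total=3
Click 4 (4,0) count=0: revealed 5 new [(3,0) (3,1) (4,0) (4,1) (4,2)] -> total=8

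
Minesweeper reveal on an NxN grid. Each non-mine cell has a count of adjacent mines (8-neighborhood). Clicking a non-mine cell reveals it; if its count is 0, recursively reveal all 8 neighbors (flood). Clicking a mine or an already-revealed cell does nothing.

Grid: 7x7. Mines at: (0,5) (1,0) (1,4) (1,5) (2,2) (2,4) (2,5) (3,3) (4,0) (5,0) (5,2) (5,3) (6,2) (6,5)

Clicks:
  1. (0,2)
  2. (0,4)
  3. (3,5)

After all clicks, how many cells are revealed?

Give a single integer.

Answer: 8

Derivation:
Click 1 (0,2) count=0: revealed 6 new [(0,1) (0,2) (0,3) (1,1) (1,2) (1,3)] -> total=6
Click 2 (0,4) count=3: revealed 1 new [(0,4)] -> total=7
Click 3 (3,5) count=2: revealed 1 new [(3,5)] -> total=8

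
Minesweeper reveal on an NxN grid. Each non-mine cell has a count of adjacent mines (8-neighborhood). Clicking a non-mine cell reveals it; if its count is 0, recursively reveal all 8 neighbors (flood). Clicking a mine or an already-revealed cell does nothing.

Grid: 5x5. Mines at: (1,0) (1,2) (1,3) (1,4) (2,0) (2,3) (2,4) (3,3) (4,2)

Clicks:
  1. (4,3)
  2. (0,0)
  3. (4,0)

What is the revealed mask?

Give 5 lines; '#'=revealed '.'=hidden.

Answer: #....
.....
.....
##...
##.#.

Derivation:
Click 1 (4,3) count=2: revealed 1 new [(4,3)] -> total=1
Click 2 (0,0) count=1: revealed 1 new [(0,0)] -> total=2
Click 3 (4,0) count=0: revealed 4 new [(3,0) (3,1) (4,0) (4,1)] -> total=6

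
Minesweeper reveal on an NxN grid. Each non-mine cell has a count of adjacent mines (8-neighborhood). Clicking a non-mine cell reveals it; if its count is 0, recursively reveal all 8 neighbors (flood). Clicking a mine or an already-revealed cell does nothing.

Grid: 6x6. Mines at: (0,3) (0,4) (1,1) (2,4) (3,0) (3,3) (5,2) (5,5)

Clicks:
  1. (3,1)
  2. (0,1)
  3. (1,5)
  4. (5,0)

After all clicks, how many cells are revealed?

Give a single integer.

Answer: 7

Derivation:
Click 1 (3,1) count=1: revealed 1 new [(3,1)] -> total=1
Click 2 (0,1) count=1: revealed 1 new [(0,1)] -> total=2
Click 3 (1,5) count=2: revealed 1 new [(1,5)] -> total=3
Click 4 (5,0) count=0: revealed 4 new [(4,0) (4,1) (5,0) (5,1)] -> total=7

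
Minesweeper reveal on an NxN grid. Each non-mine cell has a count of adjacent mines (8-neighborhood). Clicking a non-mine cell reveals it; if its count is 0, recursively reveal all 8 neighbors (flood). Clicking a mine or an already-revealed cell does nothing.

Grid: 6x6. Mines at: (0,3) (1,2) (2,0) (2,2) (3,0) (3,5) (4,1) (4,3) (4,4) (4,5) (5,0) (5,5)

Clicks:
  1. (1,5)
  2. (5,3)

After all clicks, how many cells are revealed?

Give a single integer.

Answer: 7

Derivation:
Click 1 (1,5) count=0: revealed 6 new [(0,4) (0,5) (1,4) (1,5) (2,4) (2,5)] -> total=6
Click 2 (5,3) count=2: revealed 1 new [(5,3)] -> total=7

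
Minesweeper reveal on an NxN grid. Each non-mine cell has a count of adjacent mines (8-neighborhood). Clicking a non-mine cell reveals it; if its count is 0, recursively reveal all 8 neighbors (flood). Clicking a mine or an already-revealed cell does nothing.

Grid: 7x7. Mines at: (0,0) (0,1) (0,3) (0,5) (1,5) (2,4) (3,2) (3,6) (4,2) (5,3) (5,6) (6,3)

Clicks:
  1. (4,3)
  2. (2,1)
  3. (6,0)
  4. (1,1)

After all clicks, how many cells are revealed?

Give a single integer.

Answer: 15

Derivation:
Click 1 (4,3) count=3: revealed 1 new [(4,3)] -> total=1
Click 2 (2,1) count=1: revealed 1 new [(2,1)] -> total=2
Click 3 (6,0) count=0: revealed 13 new [(1,0) (1,1) (2,0) (3,0) (3,1) (4,0) (4,1) (5,0) (5,1) (5,2) (6,0) (6,1) (6,2)] -> total=15
Click 4 (1,1) count=2: revealed 0 new [(none)] -> total=15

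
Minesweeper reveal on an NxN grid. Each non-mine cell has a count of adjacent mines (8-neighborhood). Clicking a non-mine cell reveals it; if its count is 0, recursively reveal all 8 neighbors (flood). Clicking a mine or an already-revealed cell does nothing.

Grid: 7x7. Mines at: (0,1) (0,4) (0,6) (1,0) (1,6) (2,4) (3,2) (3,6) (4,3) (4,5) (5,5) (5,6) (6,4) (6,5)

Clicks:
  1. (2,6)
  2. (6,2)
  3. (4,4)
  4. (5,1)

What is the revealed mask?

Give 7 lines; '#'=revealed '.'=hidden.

Click 1 (2,6) count=2: revealed 1 new [(2,6)] -> total=1
Click 2 (6,2) count=0: revealed 15 new [(2,0) (2,1) (3,0) (3,1) (4,0) (4,1) (4,2) (5,0) (5,1) (5,2) (5,3) (6,0) (6,1) (6,2) (6,3)] -> total=16
Click 3 (4,4) count=3: revealed 1 new [(4,4)] -> total=17
Click 4 (5,1) count=0: revealed 0 new [(none)] -> total=17

Answer: .......
.......
##....#
##.....
###.#..
####...
####...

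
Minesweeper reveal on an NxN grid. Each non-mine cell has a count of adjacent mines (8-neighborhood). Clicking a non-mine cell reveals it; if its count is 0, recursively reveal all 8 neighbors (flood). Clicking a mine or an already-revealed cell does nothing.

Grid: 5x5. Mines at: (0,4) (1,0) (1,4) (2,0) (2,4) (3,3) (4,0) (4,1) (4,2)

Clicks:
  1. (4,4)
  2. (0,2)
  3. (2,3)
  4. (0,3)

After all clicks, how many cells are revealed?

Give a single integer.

Answer: 10

Derivation:
Click 1 (4,4) count=1: revealed 1 new [(4,4)] -> total=1
Click 2 (0,2) count=0: revealed 9 new [(0,1) (0,2) (0,3) (1,1) (1,2) (1,3) (2,1) (2,2) (2,3)] -> total=10
Click 3 (2,3) count=3: revealed 0 new [(none)] -> total=10
Click 4 (0,3) count=2: revealed 0 new [(none)] -> total=10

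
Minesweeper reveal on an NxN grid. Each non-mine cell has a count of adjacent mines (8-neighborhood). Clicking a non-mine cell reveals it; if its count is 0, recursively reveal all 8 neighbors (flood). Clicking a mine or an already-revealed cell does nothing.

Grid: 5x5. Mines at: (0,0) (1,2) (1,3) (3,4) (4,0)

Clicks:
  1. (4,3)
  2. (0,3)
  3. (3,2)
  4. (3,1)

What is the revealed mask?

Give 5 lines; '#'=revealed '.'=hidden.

Answer: ...#.
.....
.###.
.###.
.###.

Derivation:
Click 1 (4,3) count=1: revealed 1 new [(4,3)] -> total=1
Click 2 (0,3) count=2: revealed 1 new [(0,3)] -> total=2
Click 3 (3,2) count=0: revealed 8 new [(2,1) (2,2) (2,3) (3,1) (3,2) (3,3) (4,1) (4,2)] -> total=10
Click 4 (3,1) count=1: revealed 0 new [(none)] -> total=10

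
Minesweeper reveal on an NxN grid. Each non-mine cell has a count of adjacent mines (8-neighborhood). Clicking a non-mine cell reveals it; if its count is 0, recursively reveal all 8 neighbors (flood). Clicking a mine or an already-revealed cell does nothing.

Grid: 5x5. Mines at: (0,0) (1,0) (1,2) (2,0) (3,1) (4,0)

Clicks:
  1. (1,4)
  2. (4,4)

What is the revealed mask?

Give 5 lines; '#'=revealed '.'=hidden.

Answer: ...##
...##
..###
..###
..###

Derivation:
Click 1 (1,4) count=0: revealed 13 new [(0,3) (0,4) (1,3) (1,4) (2,2) (2,3) (2,4) (3,2) (3,3) (3,4) (4,2) (4,3) (4,4)] -> total=13
Click 2 (4,4) count=0: revealed 0 new [(none)] -> total=13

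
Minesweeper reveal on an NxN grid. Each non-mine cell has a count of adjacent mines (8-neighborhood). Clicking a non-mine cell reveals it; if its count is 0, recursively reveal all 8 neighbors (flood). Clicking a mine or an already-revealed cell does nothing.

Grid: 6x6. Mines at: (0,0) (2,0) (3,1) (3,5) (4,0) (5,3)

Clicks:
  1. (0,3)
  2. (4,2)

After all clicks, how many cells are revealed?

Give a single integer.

Answer: 21

Derivation:
Click 1 (0,3) count=0: revealed 21 new [(0,1) (0,2) (0,3) (0,4) (0,5) (1,1) (1,2) (1,3) (1,4) (1,5) (2,1) (2,2) (2,3) (2,4) (2,5) (3,2) (3,3) (3,4) (4,2) (4,3) (4,4)] -> total=21
Click 2 (4,2) count=2: revealed 0 new [(none)] -> total=21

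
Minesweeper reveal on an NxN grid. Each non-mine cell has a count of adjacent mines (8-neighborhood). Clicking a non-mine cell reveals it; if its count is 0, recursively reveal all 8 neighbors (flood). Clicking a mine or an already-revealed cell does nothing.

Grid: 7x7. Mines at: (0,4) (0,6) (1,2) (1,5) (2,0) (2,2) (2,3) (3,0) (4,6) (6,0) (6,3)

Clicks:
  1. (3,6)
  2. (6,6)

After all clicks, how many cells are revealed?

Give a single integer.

Answer: 7

Derivation:
Click 1 (3,6) count=1: revealed 1 new [(3,6)] -> total=1
Click 2 (6,6) count=0: revealed 6 new [(5,4) (5,5) (5,6) (6,4) (6,5) (6,6)] -> total=7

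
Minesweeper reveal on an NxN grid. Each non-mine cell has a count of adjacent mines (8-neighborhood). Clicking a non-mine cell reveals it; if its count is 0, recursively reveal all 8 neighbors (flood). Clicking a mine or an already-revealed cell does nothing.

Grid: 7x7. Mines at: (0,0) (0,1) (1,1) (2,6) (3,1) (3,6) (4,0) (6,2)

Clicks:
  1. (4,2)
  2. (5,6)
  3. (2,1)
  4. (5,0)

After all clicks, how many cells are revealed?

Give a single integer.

Answer: 34

Derivation:
Click 1 (4,2) count=1: revealed 1 new [(4,2)] -> total=1
Click 2 (5,6) count=0: revealed 31 new [(0,2) (0,3) (0,4) (0,5) (0,6) (1,2) (1,3) (1,4) (1,5) (1,6) (2,2) (2,3) (2,4) (2,5) (3,2) (3,3) (3,4) (3,5) (4,3) (4,4) (4,5) (4,6) (5,2) (5,3) (5,4) (5,5) (5,6) (6,3) (6,4) (6,5) (6,6)] -> total=32
Click 3 (2,1) count=2: revealed 1 new [(2,1)] -> total=33
Click 4 (5,0) count=1: revealed 1 new [(5,0)] -> total=34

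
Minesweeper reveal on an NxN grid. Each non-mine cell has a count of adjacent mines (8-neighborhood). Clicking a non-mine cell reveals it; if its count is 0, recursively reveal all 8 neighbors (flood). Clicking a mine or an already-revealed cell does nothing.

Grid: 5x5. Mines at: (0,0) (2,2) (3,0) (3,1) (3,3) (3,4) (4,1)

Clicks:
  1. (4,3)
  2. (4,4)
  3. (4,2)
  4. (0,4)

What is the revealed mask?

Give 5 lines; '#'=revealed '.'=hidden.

Answer: .####
.####
...##
.....
..###

Derivation:
Click 1 (4,3) count=2: revealed 1 new [(4,3)] -> total=1
Click 2 (4,4) count=2: revealed 1 new [(4,4)] -> total=2
Click 3 (4,2) count=3: revealed 1 new [(4,2)] -> total=3
Click 4 (0,4) count=0: revealed 10 new [(0,1) (0,2) (0,3) (0,4) (1,1) (1,2) (1,3) (1,4) (2,3) (2,4)] -> total=13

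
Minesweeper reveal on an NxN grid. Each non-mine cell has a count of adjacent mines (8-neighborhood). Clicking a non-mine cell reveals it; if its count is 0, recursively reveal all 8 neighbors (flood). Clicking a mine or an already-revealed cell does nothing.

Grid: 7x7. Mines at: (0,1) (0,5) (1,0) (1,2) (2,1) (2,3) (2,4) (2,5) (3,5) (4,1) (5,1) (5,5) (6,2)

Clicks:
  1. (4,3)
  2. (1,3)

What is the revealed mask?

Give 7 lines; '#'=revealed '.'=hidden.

Answer: .......
...#...
.......
..###..
..###..
..###..
.......

Derivation:
Click 1 (4,3) count=0: revealed 9 new [(3,2) (3,3) (3,4) (4,2) (4,3) (4,4) (5,2) (5,3) (5,4)] -> total=9
Click 2 (1,3) count=3: revealed 1 new [(1,3)] -> total=10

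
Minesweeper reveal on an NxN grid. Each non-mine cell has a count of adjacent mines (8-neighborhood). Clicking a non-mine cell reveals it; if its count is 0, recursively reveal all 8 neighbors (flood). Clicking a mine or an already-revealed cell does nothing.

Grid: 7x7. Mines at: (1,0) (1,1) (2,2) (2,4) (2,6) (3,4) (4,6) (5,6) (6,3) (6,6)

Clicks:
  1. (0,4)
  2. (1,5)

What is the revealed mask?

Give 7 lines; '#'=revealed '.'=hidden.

Click 1 (0,4) count=0: revealed 10 new [(0,2) (0,3) (0,4) (0,5) (0,6) (1,2) (1,3) (1,4) (1,5) (1,6)] -> total=10
Click 2 (1,5) count=2: revealed 0 new [(none)] -> total=10

Answer: ..#####
..#####
.......
.......
.......
.......
.......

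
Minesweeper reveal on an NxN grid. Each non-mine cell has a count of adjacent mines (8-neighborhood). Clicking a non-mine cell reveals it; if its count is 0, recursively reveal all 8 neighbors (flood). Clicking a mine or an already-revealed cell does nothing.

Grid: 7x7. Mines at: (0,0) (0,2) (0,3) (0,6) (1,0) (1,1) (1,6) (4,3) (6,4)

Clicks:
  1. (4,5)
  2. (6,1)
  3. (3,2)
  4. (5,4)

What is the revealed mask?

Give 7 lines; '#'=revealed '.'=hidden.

Click 1 (4,5) count=0: revealed 22 new [(1,2) (1,3) (1,4) (1,5) (2,2) (2,3) (2,4) (2,5) (2,6) (3,2) (3,3) (3,4) (3,5) (3,6) (4,4) (4,5) (4,6) (5,4) (5,5) (5,6) (6,5) (6,6)] -> total=22
Click 2 (6,1) count=0: revealed 15 new [(2,0) (2,1) (3,0) (3,1) (4,0) (4,1) (4,2) (5,0) (5,1) (5,2) (5,3) (6,0) (6,1) (6,2) (6,3)] -> total=37
Click 3 (3,2) count=1: revealed 0 new [(none)] -> total=37
Click 4 (5,4) count=2: revealed 0 new [(none)] -> total=37

Answer: .......
..####.
#######
#######
###.###
#######
####.##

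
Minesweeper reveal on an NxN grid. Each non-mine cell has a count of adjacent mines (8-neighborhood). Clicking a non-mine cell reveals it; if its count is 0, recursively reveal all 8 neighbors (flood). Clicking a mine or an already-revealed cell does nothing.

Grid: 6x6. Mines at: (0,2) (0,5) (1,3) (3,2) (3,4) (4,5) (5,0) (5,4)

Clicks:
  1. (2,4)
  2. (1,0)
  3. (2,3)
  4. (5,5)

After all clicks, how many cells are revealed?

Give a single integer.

Answer: 13

Derivation:
Click 1 (2,4) count=2: revealed 1 new [(2,4)] -> total=1
Click 2 (1,0) count=0: revealed 10 new [(0,0) (0,1) (1,0) (1,1) (2,0) (2,1) (3,0) (3,1) (4,0) (4,1)] -> total=11
Click 3 (2,3) count=3: revealed 1 new [(2,3)] -> total=12
Click 4 (5,5) count=2: revealed 1 new [(5,5)] -> total=13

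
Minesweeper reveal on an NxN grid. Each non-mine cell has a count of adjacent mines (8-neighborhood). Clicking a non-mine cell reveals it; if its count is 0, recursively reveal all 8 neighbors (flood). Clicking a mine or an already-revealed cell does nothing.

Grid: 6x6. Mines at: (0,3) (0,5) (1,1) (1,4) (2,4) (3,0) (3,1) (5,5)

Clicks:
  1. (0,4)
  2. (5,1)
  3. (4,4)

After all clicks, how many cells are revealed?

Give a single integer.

Click 1 (0,4) count=3: revealed 1 new [(0,4)] -> total=1
Click 2 (5,1) count=0: revealed 13 new [(3,2) (3,3) (3,4) (4,0) (4,1) (4,2) (4,3) (4,4) (5,0) (5,1) (5,2) (5,3) (5,4)] -> total=14
Click 3 (4,4) count=1: revealed 0 new [(none)] -> total=14

Answer: 14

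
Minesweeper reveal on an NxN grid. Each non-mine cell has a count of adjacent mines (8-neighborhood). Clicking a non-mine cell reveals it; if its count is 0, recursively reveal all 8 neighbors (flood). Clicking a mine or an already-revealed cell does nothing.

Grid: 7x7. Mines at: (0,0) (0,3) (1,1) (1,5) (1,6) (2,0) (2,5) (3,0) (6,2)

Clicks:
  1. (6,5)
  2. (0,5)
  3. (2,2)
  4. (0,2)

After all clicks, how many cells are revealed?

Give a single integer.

Answer: 31

Derivation:
Click 1 (6,5) count=0: revealed 29 new [(1,2) (1,3) (1,4) (2,1) (2,2) (2,3) (2,4) (3,1) (3,2) (3,3) (3,4) (3,5) (3,6) (4,1) (4,2) (4,3) (4,4) (4,5) (4,6) (5,1) (5,2) (5,3) (5,4) (5,5) (5,6) (6,3) (6,4) (6,5) (6,6)] -> total=29
Click 2 (0,5) count=2: revealed 1 new [(0,5)] -> total=30
Click 3 (2,2) count=1: revealed 0 new [(none)] -> total=30
Click 4 (0,2) count=2: revealed 1 new [(0,2)] -> total=31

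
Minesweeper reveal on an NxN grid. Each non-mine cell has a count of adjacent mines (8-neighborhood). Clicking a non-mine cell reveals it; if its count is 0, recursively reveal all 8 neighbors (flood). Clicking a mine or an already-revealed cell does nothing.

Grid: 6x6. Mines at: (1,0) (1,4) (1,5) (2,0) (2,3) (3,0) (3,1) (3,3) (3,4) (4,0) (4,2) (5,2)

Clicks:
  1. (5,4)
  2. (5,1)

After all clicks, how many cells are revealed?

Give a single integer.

Answer: 7

Derivation:
Click 1 (5,4) count=0: revealed 6 new [(4,3) (4,4) (4,5) (5,3) (5,4) (5,5)] -> total=6
Click 2 (5,1) count=3: revealed 1 new [(5,1)] -> total=7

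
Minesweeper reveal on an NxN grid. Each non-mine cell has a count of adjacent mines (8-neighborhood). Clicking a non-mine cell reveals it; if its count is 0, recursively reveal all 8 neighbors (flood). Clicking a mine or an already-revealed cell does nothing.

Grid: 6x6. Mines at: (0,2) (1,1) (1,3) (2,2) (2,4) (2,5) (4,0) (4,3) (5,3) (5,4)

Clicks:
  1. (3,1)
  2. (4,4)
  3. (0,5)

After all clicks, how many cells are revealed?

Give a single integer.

Answer: 6

Derivation:
Click 1 (3,1) count=2: revealed 1 new [(3,1)] -> total=1
Click 2 (4,4) count=3: revealed 1 new [(4,4)] -> total=2
Click 3 (0,5) count=0: revealed 4 new [(0,4) (0,5) (1,4) (1,5)] -> total=6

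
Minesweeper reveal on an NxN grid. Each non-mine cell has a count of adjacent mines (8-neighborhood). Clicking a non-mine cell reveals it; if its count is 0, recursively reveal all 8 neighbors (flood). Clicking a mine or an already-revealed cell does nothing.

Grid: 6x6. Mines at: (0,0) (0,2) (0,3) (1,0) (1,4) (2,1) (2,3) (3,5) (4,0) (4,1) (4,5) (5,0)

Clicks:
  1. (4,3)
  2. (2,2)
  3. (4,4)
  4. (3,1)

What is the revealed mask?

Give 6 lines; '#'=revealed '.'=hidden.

Answer: ......
......
..#...
.####.
..###.
..###.

Derivation:
Click 1 (4,3) count=0: revealed 9 new [(3,2) (3,3) (3,4) (4,2) (4,3) (4,4) (5,2) (5,3) (5,4)] -> total=9
Click 2 (2,2) count=2: revealed 1 new [(2,2)] -> total=10
Click 3 (4,4) count=2: revealed 0 new [(none)] -> total=10
Click 4 (3,1) count=3: revealed 1 new [(3,1)] -> total=11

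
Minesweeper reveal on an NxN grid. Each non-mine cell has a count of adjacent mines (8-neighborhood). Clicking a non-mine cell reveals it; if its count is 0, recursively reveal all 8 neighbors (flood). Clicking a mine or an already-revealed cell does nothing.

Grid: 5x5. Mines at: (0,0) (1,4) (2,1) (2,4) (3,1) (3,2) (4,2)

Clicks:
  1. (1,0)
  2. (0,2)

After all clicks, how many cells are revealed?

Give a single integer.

Click 1 (1,0) count=2: revealed 1 new [(1,0)] -> total=1
Click 2 (0,2) count=0: revealed 6 new [(0,1) (0,2) (0,3) (1,1) (1,2) (1,3)] -> total=7

Answer: 7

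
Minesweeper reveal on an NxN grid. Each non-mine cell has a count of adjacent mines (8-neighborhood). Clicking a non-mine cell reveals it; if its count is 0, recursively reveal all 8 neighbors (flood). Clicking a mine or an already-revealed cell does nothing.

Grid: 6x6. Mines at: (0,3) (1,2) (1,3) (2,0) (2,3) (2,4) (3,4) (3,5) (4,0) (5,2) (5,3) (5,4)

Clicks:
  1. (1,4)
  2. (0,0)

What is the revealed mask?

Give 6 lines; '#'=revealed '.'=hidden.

Answer: ##....
##..#.
......
......
......
......

Derivation:
Click 1 (1,4) count=4: revealed 1 new [(1,4)] -> total=1
Click 2 (0,0) count=0: revealed 4 new [(0,0) (0,1) (1,0) (1,1)] -> total=5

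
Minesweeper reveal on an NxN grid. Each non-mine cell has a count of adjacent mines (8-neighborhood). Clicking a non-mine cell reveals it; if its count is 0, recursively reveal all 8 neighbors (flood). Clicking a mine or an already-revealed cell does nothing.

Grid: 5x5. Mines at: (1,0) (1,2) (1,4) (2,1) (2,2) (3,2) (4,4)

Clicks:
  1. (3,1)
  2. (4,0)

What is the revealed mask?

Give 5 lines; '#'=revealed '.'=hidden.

Click 1 (3,1) count=3: revealed 1 new [(3,1)] -> total=1
Click 2 (4,0) count=0: revealed 3 new [(3,0) (4,0) (4,1)] -> total=4

Answer: .....
.....
.....
##...
##...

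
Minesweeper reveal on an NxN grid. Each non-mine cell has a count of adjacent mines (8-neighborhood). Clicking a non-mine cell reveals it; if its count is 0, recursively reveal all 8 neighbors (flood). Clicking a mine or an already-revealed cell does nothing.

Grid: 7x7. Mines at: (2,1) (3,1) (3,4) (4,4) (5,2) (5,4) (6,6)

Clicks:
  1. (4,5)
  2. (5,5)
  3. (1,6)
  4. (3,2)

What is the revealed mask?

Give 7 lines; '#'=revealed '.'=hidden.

Click 1 (4,5) count=3: revealed 1 new [(4,5)] -> total=1
Click 2 (5,5) count=3: revealed 1 new [(5,5)] -> total=2
Click 3 (1,6) count=0: revealed 23 new [(0,0) (0,1) (0,2) (0,3) (0,4) (0,5) (0,6) (1,0) (1,1) (1,2) (1,3) (1,4) (1,5) (1,6) (2,2) (2,3) (2,4) (2,5) (2,6) (3,5) (3,6) (4,6) (5,6)] -> total=25
Click 4 (3,2) count=2: revealed 1 new [(3,2)] -> total=26

Answer: #######
#######
..#####
..#..##
.....##
.....##
.......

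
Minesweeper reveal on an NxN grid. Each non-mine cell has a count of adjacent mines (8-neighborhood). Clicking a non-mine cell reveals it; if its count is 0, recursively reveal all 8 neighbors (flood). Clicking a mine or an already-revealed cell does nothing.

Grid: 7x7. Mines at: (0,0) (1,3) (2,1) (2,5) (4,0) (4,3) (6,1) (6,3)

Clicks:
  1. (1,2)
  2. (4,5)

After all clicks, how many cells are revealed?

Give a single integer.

Answer: 13

Derivation:
Click 1 (1,2) count=2: revealed 1 new [(1,2)] -> total=1
Click 2 (4,5) count=0: revealed 12 new [(3,4) (3,5) (3,6) (4,4) (4,5) (4,6) (5,4) (5,5) (5,6) (6,4) (6,5) (6,6)] -> total=13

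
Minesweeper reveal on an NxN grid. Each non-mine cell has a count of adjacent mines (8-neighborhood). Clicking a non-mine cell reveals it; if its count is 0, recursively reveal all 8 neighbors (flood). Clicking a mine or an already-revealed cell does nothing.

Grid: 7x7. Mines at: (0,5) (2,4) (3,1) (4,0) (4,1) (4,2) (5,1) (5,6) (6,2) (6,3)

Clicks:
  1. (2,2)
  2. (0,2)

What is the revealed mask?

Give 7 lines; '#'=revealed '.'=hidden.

Click 1 (2,2) count=1: revealed 1 new [(2,2)] -> total=1
Click 2 (0,2) count=0: revealed 13 new [(0,0) (0,1) (0,2) (0,3) (0,4) (1,0) (1,1) (1,2) (1,3) (1,4) (2,0) (2,1) (2,3)] -> total=14

Answer: #####..
#####..
####...
.......
.......
.......
.......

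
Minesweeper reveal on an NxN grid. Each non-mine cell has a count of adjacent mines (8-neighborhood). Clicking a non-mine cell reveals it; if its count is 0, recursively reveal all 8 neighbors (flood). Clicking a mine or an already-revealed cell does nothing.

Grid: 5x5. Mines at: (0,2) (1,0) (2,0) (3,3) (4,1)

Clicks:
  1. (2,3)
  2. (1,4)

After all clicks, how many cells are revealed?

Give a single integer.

Click 1 (2,3) count=1: revealed 1 new [(2,3)] -> total=1
Click 2 (1,4) count=0: revealed 5 new [(0,3) (0,4) (1,3) (1,4) (2,4)] -> total=6

Answer: 6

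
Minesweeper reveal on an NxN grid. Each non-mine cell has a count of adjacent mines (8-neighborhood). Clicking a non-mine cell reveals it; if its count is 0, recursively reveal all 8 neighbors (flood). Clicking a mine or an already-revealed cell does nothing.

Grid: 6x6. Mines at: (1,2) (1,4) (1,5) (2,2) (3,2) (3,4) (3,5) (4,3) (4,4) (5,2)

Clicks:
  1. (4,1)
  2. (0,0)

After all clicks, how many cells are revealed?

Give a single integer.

Answer: 12

Derivation:
Click 1 (4,1) count=2: revealed 1 new [(4,1)] -> total=1
Click 2 (0,0) count=0: revealed 11 new [(0,0) (0,1) (1,0) (1,1) (2,0) (2,1) (3,0) (3,1) (4,0) (5,0) (5,1)] -> total=12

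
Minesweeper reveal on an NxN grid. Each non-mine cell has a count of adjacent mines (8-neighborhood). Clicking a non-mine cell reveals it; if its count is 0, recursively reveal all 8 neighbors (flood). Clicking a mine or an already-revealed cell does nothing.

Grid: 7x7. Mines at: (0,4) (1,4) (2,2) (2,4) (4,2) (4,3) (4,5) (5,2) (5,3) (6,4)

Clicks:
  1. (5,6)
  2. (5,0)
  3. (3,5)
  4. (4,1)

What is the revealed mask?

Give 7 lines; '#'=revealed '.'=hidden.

Click 1 (5,6) count=1: revealed 1 new [(5,6)] -> total=1
Click 2 (5,0) count=0: revealed 18 new [(0,0) (0,1) (0,2) (0,3) (1,0) (1,1) (1,2) (1,3) (2,0) (2,1) (3,0) (3,1) (4,0) (4,1) (5,0) (5,1) (6,0) (6,1)] -> total=19
Click 3 (3,5) count=2: revealed 1 new [(3,5)] -> total=20
Click 4 (4,1) count=2: revealed 0 new [(none)] -> total=20

Answer: ####...
####...
##.....
##...#.
##.....
##....#
##.....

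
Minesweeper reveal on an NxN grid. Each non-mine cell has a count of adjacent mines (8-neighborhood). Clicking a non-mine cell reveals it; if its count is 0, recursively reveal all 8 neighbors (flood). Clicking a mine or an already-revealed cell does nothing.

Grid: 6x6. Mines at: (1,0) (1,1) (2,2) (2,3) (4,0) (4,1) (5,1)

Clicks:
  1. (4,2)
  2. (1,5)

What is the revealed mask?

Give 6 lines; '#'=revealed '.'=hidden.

Click 1 (4,2) count=2: revealed 1 new [(4,2)] -> total=1
Click 2 (1,5) count=0: revealed 21 new [(0,2) (0,3) (0,4) (0,5) (1,2) (1,3) (1,4) (1,5) (2,4) (2,5) (3,2) (3,3) (3,4) (3,5) (4,3) (4,4) (4,5) (5,2) (5,3) (5,4) (5,5)] -> total=22

Answer: ..####
..####
....##
..####
..####
..####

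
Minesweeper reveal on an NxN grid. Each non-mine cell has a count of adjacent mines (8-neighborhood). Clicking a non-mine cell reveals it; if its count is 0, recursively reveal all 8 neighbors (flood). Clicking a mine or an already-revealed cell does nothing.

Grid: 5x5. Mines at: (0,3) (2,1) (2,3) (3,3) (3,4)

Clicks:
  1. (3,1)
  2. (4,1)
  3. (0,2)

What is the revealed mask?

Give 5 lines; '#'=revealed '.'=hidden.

Answer: ..#..
.....
.....
###..
###..

Derivation:
Click 1 (3,1) count=1: revealed 1 new [(3,1)] -> total=1
Click 2 (4,1) count=0: revealed 5 new [(3,0) (3,2) (4,0) (4,1) (4,2)] -> total=6
Click 3 (0,2) count=1: revealed 1 new [(0,2)] -> total=7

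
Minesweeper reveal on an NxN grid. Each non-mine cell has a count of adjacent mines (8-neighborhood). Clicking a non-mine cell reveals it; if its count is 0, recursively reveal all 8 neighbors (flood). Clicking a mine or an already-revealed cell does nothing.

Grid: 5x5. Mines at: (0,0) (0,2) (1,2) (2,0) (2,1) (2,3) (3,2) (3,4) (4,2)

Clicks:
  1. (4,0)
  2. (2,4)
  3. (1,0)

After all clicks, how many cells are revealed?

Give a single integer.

Answer: 6

Derivation:
Click 1 (4,0) count=0: revealed 4 new [(3,0) (3,1) (4,0) (4,1)] -> total=4
Click 2 (2,4) count=2: revealed 1 new [(2,4)] -> total=5
Click 3 (1,0) count=3: revealed 1 new [(1,0)] -> total=6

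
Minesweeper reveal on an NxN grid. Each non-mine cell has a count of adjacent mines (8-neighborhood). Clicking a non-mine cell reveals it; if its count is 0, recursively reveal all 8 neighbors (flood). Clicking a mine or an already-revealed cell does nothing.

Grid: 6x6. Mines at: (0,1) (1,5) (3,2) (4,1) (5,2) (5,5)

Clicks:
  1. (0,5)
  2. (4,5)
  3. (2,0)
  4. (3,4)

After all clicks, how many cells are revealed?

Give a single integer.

Click 1 (0,5) count=1: revealed 1 new [(0,5)] -> total=1
Click 2 (4,5) count=1: revealed 1 new [(4,5)] -> total=2
Click 3 (2,0) count=0: revealed 6 new [(1,0) (1,1) (2,0) (2,1) (3,0) (3,1)] -> total=8
Click 4 (3,4) count=0: revealed 8 new [(2,3) (2,4) (2,5) (3,3) (3,4) (3,5) (4,3) (4,4)] -> total=16

Answer: 16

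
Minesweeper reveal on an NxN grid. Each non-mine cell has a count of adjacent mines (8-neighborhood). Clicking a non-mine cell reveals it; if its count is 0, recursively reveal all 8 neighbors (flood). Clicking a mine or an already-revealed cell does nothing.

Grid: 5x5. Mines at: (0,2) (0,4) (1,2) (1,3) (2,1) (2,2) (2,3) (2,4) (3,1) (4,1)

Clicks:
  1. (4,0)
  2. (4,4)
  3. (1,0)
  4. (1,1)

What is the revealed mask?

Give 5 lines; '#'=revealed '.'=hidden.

Answer: .....
##...
.....
..###
#.###

Derivation:
Click 1 (4,0) count=2: revealed 1 new [(4,0)] -> total=1
Click 2 (4,4) count=0: revealed 6 new [(3,2) (3,3) (3,4) (4,2) (4,3) (4,4)] -> total=7
Click 3 (1,0) count=1: revealed 1 new [(1,0)] -> total=8
Click 4 (1,1) count=4: revealed 1 new [(1,1)] -> total=9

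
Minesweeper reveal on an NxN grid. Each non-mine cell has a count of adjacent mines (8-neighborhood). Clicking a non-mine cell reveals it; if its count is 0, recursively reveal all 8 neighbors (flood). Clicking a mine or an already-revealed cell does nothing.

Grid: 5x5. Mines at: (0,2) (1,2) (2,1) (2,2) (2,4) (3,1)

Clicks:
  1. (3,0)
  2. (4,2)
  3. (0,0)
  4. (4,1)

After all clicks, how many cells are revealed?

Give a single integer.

Answer: 7

Derivation:
Click 1 (3,0) count=2: revealed 1 new [(3,0)] -> total=1
Click 2 (4,2) count=1: revealed 1 new [(4,2)] -> total=2
Click 3 (0,0) count=0: revealed 4 new [(0,0) (0,1) (1,0) (1,1)] -> total=6
Click 4 (4,1) count=1: revealed 1 new [(4,1)] -> total=7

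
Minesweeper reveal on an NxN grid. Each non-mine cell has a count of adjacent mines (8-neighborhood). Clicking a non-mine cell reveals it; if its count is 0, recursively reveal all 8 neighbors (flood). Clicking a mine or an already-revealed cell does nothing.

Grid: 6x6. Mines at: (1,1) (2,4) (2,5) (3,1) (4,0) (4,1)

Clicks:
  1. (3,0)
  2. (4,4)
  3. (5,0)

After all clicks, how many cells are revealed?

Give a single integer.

Answer: 14

Derivation:
Click 1 (3,0) count=3: revealed 1 new [(3,0)] -> total=1
Click 2 (4,4) count=0: revealed 12 new [(3,2) (3,3) (3,4) (3,5) (4,2) (4,3) (4,4) (4,5) (5,2) (5,3) (5,4) (5,5)] -> total=13
Click 3 (5,0) count=2: revealed 1 new [(5,0)] -> total=14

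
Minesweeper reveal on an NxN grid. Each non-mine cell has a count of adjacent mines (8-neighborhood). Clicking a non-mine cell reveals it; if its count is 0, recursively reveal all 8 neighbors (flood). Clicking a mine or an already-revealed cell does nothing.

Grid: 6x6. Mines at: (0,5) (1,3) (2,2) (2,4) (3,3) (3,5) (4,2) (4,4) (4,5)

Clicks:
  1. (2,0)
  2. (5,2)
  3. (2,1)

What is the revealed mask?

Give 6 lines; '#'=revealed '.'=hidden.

Answer: ###...
###...
##....
##....
##....
###...

Derivation:
Click 1 (2,0) count=0: revealed 14 new [(0,0) (0,1) (0,2) (1,0) (1,1) (1,2) (2,0) (2,1) (3,0) (3,1) (4,0) (4,1) (5,0) (5,1)] -> total=14
Click 2 (5,2) count=1: revealed 1 new [(5,2)] -> total=15
Click 3 (2,1) count=1: revealed 0 new [(none)] -> total=15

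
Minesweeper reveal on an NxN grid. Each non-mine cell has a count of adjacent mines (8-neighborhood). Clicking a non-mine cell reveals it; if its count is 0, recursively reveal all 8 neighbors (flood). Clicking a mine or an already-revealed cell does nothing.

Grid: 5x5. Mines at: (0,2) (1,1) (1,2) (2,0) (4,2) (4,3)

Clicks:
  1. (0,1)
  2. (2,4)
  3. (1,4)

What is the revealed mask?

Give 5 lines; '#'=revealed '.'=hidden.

Answer: .#.##
...##
...##
...##
.....

Derivation:
Click 1 (0,1) count=3: revealed 1 new [(0,1)] -> total=1
Click 2 (2,4) count=0: revealed 8 new [(0,3) (0,4) (1,3) (1,4) (2,3) (2,4) (3,3) (3,4)] -> total=9
Click 3 (1,4) count=0: revealed 0 new [(none)] -> total=9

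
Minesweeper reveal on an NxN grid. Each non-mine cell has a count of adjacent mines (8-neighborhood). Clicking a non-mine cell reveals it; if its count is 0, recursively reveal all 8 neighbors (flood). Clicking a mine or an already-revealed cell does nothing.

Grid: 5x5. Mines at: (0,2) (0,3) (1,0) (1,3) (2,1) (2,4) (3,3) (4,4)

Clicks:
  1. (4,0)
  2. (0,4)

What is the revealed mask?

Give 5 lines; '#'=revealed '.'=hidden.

Answer: ....#
.....
.....
###..
###..

Derivation:
Click 1 (4,0) count=0: revealed 6 new [(3,0) (3,1) (3,2) (4,0) (4,1) (4,2)] -> total=6
Click 2 (0,4) count=2: revealed 1 new [(0,4)] -> total=7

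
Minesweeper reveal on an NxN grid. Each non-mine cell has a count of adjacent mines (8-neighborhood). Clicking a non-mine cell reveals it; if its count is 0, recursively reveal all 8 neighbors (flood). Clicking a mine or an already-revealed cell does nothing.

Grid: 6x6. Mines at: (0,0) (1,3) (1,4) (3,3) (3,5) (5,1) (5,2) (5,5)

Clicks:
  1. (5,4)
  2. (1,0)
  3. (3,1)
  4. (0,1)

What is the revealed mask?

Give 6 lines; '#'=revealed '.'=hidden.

Answer: .#....
###...
###...
###...
###...
....#.

Derivation:
Click 1 (5,4) count=1: revealed 1 new [(5,4)] -> total=1
Click 2 (1,0) count=1: revealed 1 new [(1,0)] -> total=2
Click 3 (3,1) count=0: revealed 11 new [(1,1) (1,2) (2,0) (2,1) (2,2) (3,0) (3,1) (3,2) (4,0) (4,1) (4,2)] -> total=13
Click 4 (0,1) count=1: revealed 1 new [(0,1)] -> total=14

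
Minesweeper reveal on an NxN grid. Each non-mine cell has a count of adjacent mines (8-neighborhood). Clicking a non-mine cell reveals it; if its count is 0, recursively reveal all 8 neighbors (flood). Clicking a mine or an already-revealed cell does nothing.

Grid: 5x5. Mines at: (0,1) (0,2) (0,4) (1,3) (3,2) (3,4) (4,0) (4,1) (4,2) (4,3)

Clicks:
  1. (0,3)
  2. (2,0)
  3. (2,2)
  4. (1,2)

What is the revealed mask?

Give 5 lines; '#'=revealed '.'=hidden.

Answer: ...#.
###..
###..
##...
.....

Derivation:
Click 1 (0,3) count=3: revealed 1 new [(0,3)] -> total=1
Click 2 (2,0) count=0: revealed 6 new [(1,0) (1,1) (2,0) (2,1) (3,0) (3,1)] -> total=7
Click 3 (2,2) count=2: revealed 1 new [(2,2)] -> total=8
Click 4 (1,2) count=3: revealed 1 new [(1,2)] -> total=9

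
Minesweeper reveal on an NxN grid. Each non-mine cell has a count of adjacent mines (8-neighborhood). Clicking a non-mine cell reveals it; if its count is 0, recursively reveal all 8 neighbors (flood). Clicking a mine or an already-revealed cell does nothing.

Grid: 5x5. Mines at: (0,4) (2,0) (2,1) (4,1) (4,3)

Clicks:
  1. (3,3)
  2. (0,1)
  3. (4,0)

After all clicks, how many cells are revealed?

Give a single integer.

Answer: 10

Derivation:
Click 1 (3,3) count=1: revealed 1 new [(3,3)] -> total=1
Click 2 (0,1) count=0: revealed 8 new [(0,0) (0,1) (0,2) (0,3) (1,0) (1,1) (1,2) (1,3)] -> total=9
Click 3 (4,0) count=1: revealed 1 new [(4,0)] -> total=10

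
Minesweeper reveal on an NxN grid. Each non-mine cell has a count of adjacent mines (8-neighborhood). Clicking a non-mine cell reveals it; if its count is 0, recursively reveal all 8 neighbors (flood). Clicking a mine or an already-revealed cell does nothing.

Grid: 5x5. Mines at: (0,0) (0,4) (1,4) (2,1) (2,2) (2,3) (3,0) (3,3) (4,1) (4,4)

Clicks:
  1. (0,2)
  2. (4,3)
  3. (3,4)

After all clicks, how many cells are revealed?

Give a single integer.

Click 1 (0,2) count=0: revealed 6 new [(0,1) (0,2) (0,3) (1,1) (1,2) (1,3)] -> total=6
Click 2 (4,3) count=2: revealed 1 new [(4,3)] -> total=7
Click 3 (3,4) count=3: revealed 1 new [(3,4)] -> total=8

Answer: 8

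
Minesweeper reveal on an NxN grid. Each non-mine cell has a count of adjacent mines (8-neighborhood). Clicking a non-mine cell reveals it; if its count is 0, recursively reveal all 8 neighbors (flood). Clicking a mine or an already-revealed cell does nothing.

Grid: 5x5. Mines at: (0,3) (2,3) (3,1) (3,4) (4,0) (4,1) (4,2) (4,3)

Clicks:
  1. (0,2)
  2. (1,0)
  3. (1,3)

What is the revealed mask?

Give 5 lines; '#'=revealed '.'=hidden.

Answer: ###..
####.
###..
.....
.....

Derivation:
Click 1 (0,2) count=1: revealed 1 new [(0,2)] -> total=1
Click 2 (1,0) count=0: revealed 8 new [(0,0) (0,1) (1,0) (1,1) (1,2) (2,0) (2,1) (2,2)] -> total=9
Click 3 (1,3) count=2: revealed 1 new [(1,3)] -> total=10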